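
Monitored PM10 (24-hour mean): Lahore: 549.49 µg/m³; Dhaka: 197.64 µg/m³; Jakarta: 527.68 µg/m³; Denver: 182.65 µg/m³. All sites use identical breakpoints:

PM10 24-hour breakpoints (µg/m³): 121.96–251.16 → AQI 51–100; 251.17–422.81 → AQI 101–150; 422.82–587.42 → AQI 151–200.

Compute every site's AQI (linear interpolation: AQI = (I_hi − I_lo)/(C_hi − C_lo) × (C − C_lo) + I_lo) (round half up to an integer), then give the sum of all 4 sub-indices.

525

Lahore: 549.49 lies in 422.82–587.42, so I_lo=151, I_hi=200, C_lo=422.82, C_hi=587.42.
(200−151)/(587.42−422.82) × (549.49−422.82) + 151 = 49/164.60 × 126.67 + 151 ≈ 188.71 → 189.
Dhaka: row 121.96–251.16 (AQI 51–100). (100−51)·(197.64−121.96)/(251.16−121.96) + 51 = 49·75.68/129.20 + 51 ≈ 79.70 → 80.
Jakarta: 527.68 ∈ [422.82, 587.42] ↔ index [151, 200].
151 + (527.68−422.82)·(200−151)/(587.42−422.82) = 151 + 104.86·49/164.60 ≈ 182.22, so AQI = 182.
Denver: 182.65 ∈ [121.96, 251.16] ↔ index [51, 100].
51 + (182.65−121.96)·(100−51)/(251.16−121.96) = 51 + 60.69·49/129.20 ≈ 74.02, so AQI = 74.
AQIs: Lahore=189, Dhaka=80, Jakarta=182, Denver=74. Sum = 189 + 80 + 182 + 74 = 525.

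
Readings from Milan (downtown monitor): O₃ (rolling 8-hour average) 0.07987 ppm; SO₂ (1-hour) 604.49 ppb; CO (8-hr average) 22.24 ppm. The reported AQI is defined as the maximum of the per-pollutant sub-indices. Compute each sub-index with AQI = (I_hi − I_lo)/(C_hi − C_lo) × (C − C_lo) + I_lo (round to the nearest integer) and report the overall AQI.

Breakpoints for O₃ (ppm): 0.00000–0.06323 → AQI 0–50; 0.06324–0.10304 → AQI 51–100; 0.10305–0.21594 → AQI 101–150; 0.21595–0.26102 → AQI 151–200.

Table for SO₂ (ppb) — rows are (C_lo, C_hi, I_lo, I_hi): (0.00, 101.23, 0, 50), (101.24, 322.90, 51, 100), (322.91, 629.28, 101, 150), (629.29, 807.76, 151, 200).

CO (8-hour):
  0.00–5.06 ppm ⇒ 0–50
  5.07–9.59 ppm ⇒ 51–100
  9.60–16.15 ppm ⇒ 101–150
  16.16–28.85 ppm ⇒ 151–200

174

O₃: 0.07987 ∈ [0.06324, 0.10304] ↔ index [51, 100].
51 + (0.07987−0.06324)·(100−51)/(0.10304−0.06324) = 51 + 0.01663·49/0.03980 ≈ 71.47, so AQI = 71.
SO₂: 604.49 lies in 322.91–629.28, so I_lo=101, I_hi=150, C_lo=322.91, C_hi=629.28.
(150−101)/(629.28−322.91) × (604.49−322.91) + 101 = 49/306.37 × 281.58 + 101 ≈ 146.04 → 146.
CO 22.24: bracket 16.16–28.85 → index 151–200; slope 49/12.69, offset 6.08.
AQI = 151 + 49/12.69·6.08 ≈ 174.48 ⇒ 174.
Sub-indices: O₃→71, SO₂→146, CO→174. Overall AQI = max = 174; dominant pollutant is CO.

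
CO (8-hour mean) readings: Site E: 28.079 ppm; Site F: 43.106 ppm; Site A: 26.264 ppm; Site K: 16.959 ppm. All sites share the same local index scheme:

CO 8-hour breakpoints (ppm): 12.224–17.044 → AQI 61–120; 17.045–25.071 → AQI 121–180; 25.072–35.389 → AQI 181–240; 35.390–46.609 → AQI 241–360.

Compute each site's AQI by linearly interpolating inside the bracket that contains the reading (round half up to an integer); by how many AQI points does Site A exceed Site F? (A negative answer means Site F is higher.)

Site E 28.079: bracket 25.072–35.389 → index 181–240; slope 59/10.317, offset 3.007.
AQI = 181 + 59/10.317·3.007 ≈ 198.20 ⇒ 198.
Site F: row 35.390–46.609 (AQI 241–360). (360−241)·(43.106−35.390)/(46.609−35.390) + 241 = 119·7.716/11.219 + 241 ≈ 322.84 → 323.
Site A: 26.264 lies in 25.072–35.389, so I_lo=181, I_hi=240, C_lo=25.072, C_hi=35.389.
(240−181)/(35.389−25.072) × (26.264−25.072) + 181 = 59/10.317 × 1.192 + 181 ≈ 187.82 → 188.
Site K 16.959: bracket 12.224–17.044 → index 61–120; slope 59/4.820, offset 4.735.
AQI = 61 + 59/4.820·4.735 ≈ 118.96 ⇒ 119.
AQIs: Site E=198, Site F=323, Site A=188, Site K=119. Site A (188) − Site F (323) = -135.

-135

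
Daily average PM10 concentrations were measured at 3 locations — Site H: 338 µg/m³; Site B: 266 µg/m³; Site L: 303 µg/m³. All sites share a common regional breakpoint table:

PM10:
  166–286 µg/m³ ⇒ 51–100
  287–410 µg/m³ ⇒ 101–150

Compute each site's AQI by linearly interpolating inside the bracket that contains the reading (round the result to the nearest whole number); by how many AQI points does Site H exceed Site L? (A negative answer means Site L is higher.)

14

Site H: 338 ∈ [287, 410] ↔ index [101, 150].
101 + (338−287)·(150−101)/(410−287) = 101 + 51·49/123 ≈ 121.32, so AQI = 121.
Site B: row 166–286 (AQI 51–100). (100−51)·(266−166)/(286−166) + 51 = 49·100/120 + 51 ≈ 91.83 → 92.
Site L: row 287–410 (AQI 101–150). (150−101)·(303−287)/(410−287) + 101 = 49·16/123 + 101 ≈ 107.37 → 107.
AQIs: Site H=121, Site B=92, Site L=107. Site H (121) − Site L (107) = 14.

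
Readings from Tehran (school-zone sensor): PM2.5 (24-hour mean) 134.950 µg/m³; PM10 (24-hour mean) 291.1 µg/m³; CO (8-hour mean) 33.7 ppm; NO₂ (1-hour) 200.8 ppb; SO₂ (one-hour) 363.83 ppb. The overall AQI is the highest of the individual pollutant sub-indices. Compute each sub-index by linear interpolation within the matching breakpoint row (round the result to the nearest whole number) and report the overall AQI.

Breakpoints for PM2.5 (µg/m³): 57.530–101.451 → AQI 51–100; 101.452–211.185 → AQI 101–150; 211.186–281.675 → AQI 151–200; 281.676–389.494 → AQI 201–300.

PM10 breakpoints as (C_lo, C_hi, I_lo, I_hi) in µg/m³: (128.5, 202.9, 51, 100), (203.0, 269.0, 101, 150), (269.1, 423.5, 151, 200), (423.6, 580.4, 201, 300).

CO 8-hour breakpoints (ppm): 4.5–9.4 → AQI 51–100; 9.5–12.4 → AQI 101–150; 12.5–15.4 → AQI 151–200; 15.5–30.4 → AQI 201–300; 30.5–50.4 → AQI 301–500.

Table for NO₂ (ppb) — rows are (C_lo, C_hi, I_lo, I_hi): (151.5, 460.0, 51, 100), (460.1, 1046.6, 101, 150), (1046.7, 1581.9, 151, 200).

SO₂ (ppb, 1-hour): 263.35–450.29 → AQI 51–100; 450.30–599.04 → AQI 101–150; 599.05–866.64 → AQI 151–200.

333

PM2.5 134.950: bracket 101.452–211.185 → index 101–150; slope 49/109.733, offset 33.498.
AQI = 101 + 49/109.733·33.498 ≈ 115.96 ⇒ 116.
PM10: row 269.1–423.5 (AQI 151–200). (200−151)·(291.1−269.1)/(423.5−269.1) + 151 = 49·22.0/154.4 + 151 ≈ 157.98 → 158.
CO 33.7: bracket 30.5–50.4 → index 301–500; slope 199/19.9, offset 3.2.
AQI = 301 + 199/19.9·3.2 ≈ 333.00 ⇒ 333.
NO₂: row 151.5–460.0 (AQI 51–100). (100−51)·(200.8−151.5)/(460.0−151.5) + 51 = 49·49.3/308.5 + 51 ≈ 58.83 → 59.
SO₂: row 263.35–450.29 (AQI 51–100). (100−51)·(363.83−263.35)/(450.29−263.35) + 51 = 49·100.48/186.94 + 51 ≈ 77.34 → 77.
Sub-indices: PM2.5→116, PM10→158, CO→333, NO₂→59, SO₂→77. Overall AQI = max = 333; dominant pollutant is CO.
AQI 333: Hazardous.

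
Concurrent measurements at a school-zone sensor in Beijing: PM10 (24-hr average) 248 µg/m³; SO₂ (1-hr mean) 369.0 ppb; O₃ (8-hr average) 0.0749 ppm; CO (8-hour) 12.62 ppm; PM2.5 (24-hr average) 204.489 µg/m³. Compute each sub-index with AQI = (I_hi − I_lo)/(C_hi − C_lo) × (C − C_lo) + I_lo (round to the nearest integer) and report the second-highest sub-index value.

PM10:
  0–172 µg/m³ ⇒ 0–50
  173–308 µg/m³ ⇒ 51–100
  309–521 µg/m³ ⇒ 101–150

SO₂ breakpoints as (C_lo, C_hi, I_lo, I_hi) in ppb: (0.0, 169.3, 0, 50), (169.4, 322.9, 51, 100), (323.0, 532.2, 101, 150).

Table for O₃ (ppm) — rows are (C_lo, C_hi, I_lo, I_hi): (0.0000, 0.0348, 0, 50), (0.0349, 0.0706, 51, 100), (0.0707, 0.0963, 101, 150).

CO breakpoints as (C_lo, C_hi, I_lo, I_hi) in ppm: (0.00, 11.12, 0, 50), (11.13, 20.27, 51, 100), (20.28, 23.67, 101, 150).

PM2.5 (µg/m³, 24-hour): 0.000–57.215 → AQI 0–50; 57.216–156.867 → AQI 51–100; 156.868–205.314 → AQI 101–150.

PM10 248: bracket 173–308 → index 51–100; slope 49/135, offset 75.
AQI = 51 + 49/135·75 ≈ 78.22 ⇒ 78.
SO₂: row 323.0–532.2 (AQI 101–150). (150−101)·(369.0−323.0)/(532.2−323.0) + 101 = 49·46.0/209.2 + 101 ≈ 111.77 → 112.
O₃: 0.0749 lies in 0.0707–0.0963, so I_lo=101, I_hi=150, C_lo=0.0707, C_hi=0.0963.
(150−101)/(0.0963−0.0707) × (0.0749−0.0707) + 101 = 49/0.0256 × 0.0042 + 101 ≈ 109.04 → 109.
CO: 12.62 lies in 11.13–20.27, so I_lo=51, I_hi=100, C_lo=11.13, C_hi=20.27.
(100−51)/(20.27−11.13) × (12.62−11.13) + 51 = 49/9.14 × 1.49 + 51 ≈ 58.99 → 59.
PM2.5: row 156.868–205.314 (AQI 101–150). (150−101)·(204.489−156.868)/(205.314−156.868) + 101 = 49·47.621/48.446 + 101 ≈ 149.17 → 149.
Sub-indices: PM10→78, SO₂→112, O₃→109, CO→59, PM2.5→149. Ranked high→low: 149, 112, 109, 78, 59. Second-highest sub-index = 112.

112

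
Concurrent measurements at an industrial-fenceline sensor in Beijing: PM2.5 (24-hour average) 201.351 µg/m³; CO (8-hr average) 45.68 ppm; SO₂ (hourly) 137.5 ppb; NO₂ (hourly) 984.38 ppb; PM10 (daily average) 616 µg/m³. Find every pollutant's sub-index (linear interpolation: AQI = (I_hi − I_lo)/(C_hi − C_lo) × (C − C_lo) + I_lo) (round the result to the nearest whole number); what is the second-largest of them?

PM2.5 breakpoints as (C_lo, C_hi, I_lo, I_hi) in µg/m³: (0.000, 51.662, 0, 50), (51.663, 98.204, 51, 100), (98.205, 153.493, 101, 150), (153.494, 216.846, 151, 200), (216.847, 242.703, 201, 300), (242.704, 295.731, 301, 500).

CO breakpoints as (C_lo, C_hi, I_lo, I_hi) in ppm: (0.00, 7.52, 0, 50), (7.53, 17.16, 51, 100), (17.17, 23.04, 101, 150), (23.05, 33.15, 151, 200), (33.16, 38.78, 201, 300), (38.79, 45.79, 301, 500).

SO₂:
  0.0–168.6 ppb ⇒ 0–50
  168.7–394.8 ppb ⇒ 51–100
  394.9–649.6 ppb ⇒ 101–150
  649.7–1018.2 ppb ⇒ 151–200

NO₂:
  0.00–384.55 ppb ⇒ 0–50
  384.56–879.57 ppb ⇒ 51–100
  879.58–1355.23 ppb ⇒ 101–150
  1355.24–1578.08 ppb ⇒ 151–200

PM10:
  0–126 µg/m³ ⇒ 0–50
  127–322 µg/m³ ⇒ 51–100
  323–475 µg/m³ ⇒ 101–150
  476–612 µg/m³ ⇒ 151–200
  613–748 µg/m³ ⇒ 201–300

203

PM2.5: row 153.494–216.846 (AQI 151–200). (200−151)·(201.351−153.494)/(216.846−153.494) + 151 = 49·47.857/63.352 + 151 ≈ 188.02 → 188.
CO: 45.68 ∈ [38.79, 45.79] ↔ index [301, 500].
301 + (45.68−38.79)·(500−301)/(45.79−38.79) = 301 + 6.89·199/7.00 ≈ 496.87, so AQI = 497.
SO₂: 137.5 lies in 0.0–168.6, so I_lo=0, I_hi=50, C_lo=0.0, C_hi=168.6.
(50−0)/(168.6−0.0) × (137.5−0.0) + 0 = 50/168.6 × 137.5 + 0 ≈ 40.78 → 41.
NO₂ 984.38: bracket 879.58–1355.23 → index 101–150; slope 49/475.65, offset 104.80.
AQI = 101 + 49/475.65·104.80 ≈ 111.80 ⇒ 112.
PM10: row 613–748 (AQI 201–300). (300−201)·(616−613)/(748−613) + 201 = 99·3/135 + 201 ≈ 203.20 → 203.
Sub-indices: PM2.5→188, CO→497, SO₂→41, NO₂→112, PM10→203. Ranked high→low: 497, 203, 188, 112, 41. Second-highest sub-index = 203.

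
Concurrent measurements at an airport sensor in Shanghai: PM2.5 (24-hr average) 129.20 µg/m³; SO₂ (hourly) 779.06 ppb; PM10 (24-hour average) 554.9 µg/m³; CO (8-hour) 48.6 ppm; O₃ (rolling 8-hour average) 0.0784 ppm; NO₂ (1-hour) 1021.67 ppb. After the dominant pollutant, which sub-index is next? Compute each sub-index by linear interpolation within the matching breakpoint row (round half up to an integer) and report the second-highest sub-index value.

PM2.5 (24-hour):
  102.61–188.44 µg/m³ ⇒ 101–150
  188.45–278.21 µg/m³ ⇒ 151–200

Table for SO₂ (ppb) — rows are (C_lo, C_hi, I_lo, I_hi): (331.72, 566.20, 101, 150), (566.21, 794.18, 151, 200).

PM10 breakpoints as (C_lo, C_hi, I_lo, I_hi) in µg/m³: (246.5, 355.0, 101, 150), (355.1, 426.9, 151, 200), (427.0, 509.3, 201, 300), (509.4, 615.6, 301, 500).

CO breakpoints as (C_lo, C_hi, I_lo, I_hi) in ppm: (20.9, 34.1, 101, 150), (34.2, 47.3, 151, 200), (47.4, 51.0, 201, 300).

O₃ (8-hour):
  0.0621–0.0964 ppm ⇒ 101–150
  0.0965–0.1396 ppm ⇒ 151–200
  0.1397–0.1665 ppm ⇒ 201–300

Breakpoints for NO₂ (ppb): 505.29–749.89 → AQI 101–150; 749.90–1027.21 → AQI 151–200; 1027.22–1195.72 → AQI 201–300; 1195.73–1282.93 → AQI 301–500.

234

PM2.5: 129.20 lies in 102.61–188.44, so I_lo=101, I_hi=150, C_lo=102.61, C_hi=188.44.
(150−101)/(188.44−102.61) × (129.20−102.61) + 101 = 49/85.83 × 26.59 + 101 ≈ 116.18 → 116.
SO₂ 779.06: bracket 566.21–794.18 → index 151–200; slope 49/227.97, offset 212.85.
AQI = 151 + 49/227.97·212.85 ≈ 196.75 ⇒ 197.
PM10: row 509.4–615.6 (AQI 301–500). (500−301)·(554.9−509.4)/(615.6−509.4) + 301 = 199·45.5/106.2 + 301 ≈ 386.26 → 386.
CO: row 47.4–51.0 (AQI 201–300). (300−201)·(48.6−47.4)/(51.0−47.4) + 201 = 99·1.2/3.6 + 201 ≈ 234.00 → 234.
O₃: 0.0784 ∈ [0.0621, 0.0964] ↔ index [101, 150].
101 + (0.0784−0.0621)·(150−101)/(0.0964−0.0621) = 101 + 0.0163·49/0.0343 ≈ 124.29, so AQI = 124.
NO₂ 1021.67: bracket 749.90–1027.21 → index 151–200; slope 49/277.31, offset 271.77.
AQI = 151 + 49/277.31·271.77 ≈ 199.02 ⇒ 199.
Sub-indices: PM2.5→116, SO₂→197, PM10→386, CO→234, O₃→124, NO₂→199. Ranked high→low: 386, 234, 199, 197, 124, 116. Second-highest sub-index = 234.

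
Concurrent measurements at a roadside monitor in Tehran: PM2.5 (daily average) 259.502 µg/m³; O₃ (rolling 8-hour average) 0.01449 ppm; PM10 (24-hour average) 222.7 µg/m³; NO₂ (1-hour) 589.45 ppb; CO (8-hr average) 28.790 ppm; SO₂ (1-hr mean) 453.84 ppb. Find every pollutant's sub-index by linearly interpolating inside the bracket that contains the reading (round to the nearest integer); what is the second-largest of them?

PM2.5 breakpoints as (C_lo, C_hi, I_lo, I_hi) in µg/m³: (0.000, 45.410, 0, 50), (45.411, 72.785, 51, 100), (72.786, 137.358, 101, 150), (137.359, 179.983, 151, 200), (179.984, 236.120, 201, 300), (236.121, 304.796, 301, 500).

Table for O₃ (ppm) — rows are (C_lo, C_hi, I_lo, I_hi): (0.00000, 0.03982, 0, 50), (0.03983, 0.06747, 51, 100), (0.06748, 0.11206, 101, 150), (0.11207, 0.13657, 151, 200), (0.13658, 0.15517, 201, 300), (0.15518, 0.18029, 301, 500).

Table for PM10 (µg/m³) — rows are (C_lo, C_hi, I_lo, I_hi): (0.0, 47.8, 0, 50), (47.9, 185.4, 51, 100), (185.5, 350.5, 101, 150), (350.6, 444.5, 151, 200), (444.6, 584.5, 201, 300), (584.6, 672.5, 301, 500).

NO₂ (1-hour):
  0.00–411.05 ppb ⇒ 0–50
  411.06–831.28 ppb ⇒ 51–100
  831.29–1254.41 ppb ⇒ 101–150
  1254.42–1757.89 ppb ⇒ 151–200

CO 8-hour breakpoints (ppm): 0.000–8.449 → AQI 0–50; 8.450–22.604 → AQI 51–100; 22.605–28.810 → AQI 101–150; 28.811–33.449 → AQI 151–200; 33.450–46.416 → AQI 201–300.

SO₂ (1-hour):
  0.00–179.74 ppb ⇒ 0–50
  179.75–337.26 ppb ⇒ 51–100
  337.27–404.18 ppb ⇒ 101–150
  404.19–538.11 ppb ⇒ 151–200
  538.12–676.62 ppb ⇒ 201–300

PM2.5: 259.502 ∈ [236.121, 304.796] ↔ index [301, 500].
301 + (259.502−236.121)·(500−301)/(304.796−236.121) = 301 + 23.381·199/68.675 ≈ 368.75, so AQI = 369.
O₃: 0.01449 ∈ [0.00000, 0.03982] ↔ index [0, 50].
0 + (0.01449−0.00000)·(50−0)/(0.03982−0.00000) = 0 + 0.01449·50/0.03982 ≈ 18.19, so AQI = 18.
PM10: 222.7 lies in 185.5–350.5, so I_lo=101, I_hi=150, C_lo=185.5, C_hi=350.5.
(150−101)/(350.5−185.5) × (222.7−185.5) + 101 = 49/165.0 × 37.2 + 101 ≈ 112.05 → 112.
NO₂: 589.45 ∈ [411.06, 831.28] ↔ index [51, 100].
51 + (589.45−411.06)·(100−51)/(831.28−411.06) = 51 + 178.39·49/420.22 ≈ 71.80, so AQI = 72.
CO: 28.790 lies in 22.605–28.810, so I_lo=101, I_hi=150, C_lo=22.605, C_hi=28.810.
(150−101)/(28.810−22.605) × (28.790−22.605) + 101 = 49/6.205 × 6.185 + 101 ≈ 149.84 → 150.
SO₂: row 404.19–538.11 (AQI 151–200). (200−151)·(453.84−404.19)/(538.11−404.19) + 151 = 49·49.65/133.92 + 151 ≈ 169.17 → 169.
Sub-indices: PM2.5→369, O₃→18, PM10→112, NO₂→72, CO→150, SO₂→169. Ranked high→low: 369, 169, 150, 112, 72, 18. Second-highest sub-index = 169.

169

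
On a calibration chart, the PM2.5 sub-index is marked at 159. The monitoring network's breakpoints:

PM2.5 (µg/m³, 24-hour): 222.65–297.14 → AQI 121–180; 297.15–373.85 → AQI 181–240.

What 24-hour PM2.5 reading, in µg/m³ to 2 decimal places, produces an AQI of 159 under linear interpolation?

270.63

AQI 159 lies in the 121–180 band, which corresponds to 222.65–297.14 µg/m³.
C = 222.65 + (159−121)×(297.14−222.65)/(180−121) = 222.65 + 38×74.49/59 ≈ 270.6266 µg/m³ → 270.63 µg/m³ to 2 dp.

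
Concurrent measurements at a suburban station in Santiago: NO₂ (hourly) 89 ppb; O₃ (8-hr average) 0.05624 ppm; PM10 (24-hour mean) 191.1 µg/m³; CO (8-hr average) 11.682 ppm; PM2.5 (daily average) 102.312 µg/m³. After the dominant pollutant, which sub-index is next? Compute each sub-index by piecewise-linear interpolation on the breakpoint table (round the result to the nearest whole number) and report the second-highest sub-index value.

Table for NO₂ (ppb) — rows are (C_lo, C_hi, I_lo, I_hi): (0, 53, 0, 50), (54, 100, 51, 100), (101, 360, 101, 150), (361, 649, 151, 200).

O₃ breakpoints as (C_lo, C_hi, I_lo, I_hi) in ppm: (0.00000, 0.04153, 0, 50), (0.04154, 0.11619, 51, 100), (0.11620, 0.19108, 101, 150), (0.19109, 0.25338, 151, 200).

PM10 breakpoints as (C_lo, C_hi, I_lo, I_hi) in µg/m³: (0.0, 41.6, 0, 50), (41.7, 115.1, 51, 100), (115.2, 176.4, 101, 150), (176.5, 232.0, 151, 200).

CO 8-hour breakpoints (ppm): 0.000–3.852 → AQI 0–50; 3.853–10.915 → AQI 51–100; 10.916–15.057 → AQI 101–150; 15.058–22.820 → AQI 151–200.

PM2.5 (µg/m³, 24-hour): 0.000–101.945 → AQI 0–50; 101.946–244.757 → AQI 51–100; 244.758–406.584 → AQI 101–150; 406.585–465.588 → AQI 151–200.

NO₂ 89: bracket 54–100 → index 51–100; slope 49/46, offset 35.
AQI = 51 + 49/46·35 ≈ 88.28 ⇒ 88.
O₃ 0.05624: bracket 0.04154–0.11619 → index 51–100; slope 49/0.07465, offset 0.01470.
AQI = 51 + 49/0.07465·0.01470 ≈ 60.65 ⇒ 61.
PM10: 191.1 lies in 176.5–232.0, so I_lo=151, I_hi=200, C_lo=176.5, C_hi=232.0.
(200−151)/(232.0−176.5) × (191.1−176.5) + 151 = 49/55.5 × 14.6 + 151 ≈ 163.89 → 164.
CO 11.682: bracket 10.916–15.057 → index 101–150; slope 49/4.141, offset 0.766.
AQI = 101 + 49/4.141·0.766 ≈ 110.06 ⇒ 110.
PM2.5: row 101.946–244.757 (AQI 51–100). (100−51)·(102.312−101.946)/(244.757−101.946) + 51 = 49·0.366/142.811 + 51 ≈ 51.13 → 51.
Sub-indices: NO₂→88, O₃→61, PM10→164, CO→110, PM2.5→51. Ranked high→low: 164, 110, 88, 61, 51. Second-highest sub-index = 110.

110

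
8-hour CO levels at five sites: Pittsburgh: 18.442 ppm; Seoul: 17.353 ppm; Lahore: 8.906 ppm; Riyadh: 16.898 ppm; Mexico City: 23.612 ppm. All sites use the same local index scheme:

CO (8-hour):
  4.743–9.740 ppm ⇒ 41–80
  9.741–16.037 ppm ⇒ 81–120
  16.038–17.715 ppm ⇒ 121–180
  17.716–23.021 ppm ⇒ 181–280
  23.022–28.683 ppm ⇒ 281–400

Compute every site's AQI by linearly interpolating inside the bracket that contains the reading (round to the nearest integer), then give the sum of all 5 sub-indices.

Pittsburgh: row 17.716–23.021 (AQI 181–280). (280−181)·(18.442−17.716)/(23.021−17.716) + 181 = 99·0.726/5.305 + 181 ≈ 194.55 → 195.
Seoul: row 16.038–17.715 (AQI 121–180). (180−121)·(17.353−16.038)/(17.715−16.038) + 121 = 59·1.315/1.677 + 121 ≈ 167.26 → 167.
Lahore: 8.906 ∈ [4.743, 9.740] ↔ index [41, 80].
41 + (8.906−4.743)·(80−41)/(9.740−4.743) = 41 + 4.163·39/4.997 ≈ 73.49, so AQI = 73.
Riyadh: row 16.038–17.715 (AQI 121–180). (180−121)·(16.898−16.038)/(17.715−16.038) + 121 = 59·0.860/1.677 + 121 ≈ 151.26 → 151.
Mexico City 23.612: bracket 23.022–28.683 → index 281–400; slope 119/5.661, offset 0.590.
AQI = 281 + 119/5.661·0.590 ≈ 293.40 ⇒ 293.
AQIs: Pittsburgh=195, Seoul=167, Lahore=73, Riyadh=151, Mexico City=293. Sum = 195 + 167 + 73 + 151 + 293 = 879.

879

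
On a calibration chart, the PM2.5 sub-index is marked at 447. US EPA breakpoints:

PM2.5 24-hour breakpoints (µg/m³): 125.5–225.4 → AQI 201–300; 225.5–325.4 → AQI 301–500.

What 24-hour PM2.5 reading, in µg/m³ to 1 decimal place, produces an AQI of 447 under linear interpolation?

298.8

AQI 447 lies in the 301–500 band, which corresponds to 225.5–325.4 µg/m³.
C = 225.5 + (447−301)×(325.4−225.5)/(500−301) = 225.5 + 146×99.9/199 ≈ 298.793 µg/m³ → 298.8 µg/m³ to 1 dp.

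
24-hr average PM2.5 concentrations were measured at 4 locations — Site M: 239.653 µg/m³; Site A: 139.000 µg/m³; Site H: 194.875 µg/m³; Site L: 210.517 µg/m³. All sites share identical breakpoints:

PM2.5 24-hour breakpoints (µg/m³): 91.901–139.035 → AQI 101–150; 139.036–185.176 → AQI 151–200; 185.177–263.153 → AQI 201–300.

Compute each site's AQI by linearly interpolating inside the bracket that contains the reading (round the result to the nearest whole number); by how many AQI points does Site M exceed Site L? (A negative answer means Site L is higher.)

37

Site M: 239.653 lies in 185.177–263.153, so I_lo=201, I_hi=300, C_lo=185.177, C_hi=263.153.
(300−201)/(263.153−185.177) × (239.653−185.177) + 201 = 99/77.976 × 54.476 + 201 ≈ 270.16 → 270.
Site A 139.000: bracket 91.901–139.035 → index 101–150; slope 49/47.134, offset 47.099.
AQI = 101 + 49/47.134·47.099 ≈ 149.96 ⇒ 150.
Site H: 194.875 ∈ [185.177, 263.153] ↔ index [201, 300].
201 + (194.875−185.177)·(300−201)/(263.153−185.177) = 201 + 9.698·99/77.976 ≈ 213.31, so AQI = 213.
Site L: 210.517 ∈ [185.177, 263.153] ↔ index [201, 300].
201 + (210.517−185.177)·(300−201)/(263.153−185.177) = 201 + 25.340·99/77.976 ≈ 233.17, so AQI = 233.
AQIs: Site M=270, Site A=150, Site H=213, Site L=233. Site M (270) − Site L (233) = 37.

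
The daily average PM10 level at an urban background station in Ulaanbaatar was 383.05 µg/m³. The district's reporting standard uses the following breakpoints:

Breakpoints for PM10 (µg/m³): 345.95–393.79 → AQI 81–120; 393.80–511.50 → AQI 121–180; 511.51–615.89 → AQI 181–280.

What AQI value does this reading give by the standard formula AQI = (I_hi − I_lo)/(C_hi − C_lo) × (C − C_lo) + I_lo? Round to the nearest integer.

PM10 383.05: bracket 345.95–393.79 → index 81–120; slope 39/47.84, offset 37.10.
AQI = 81 + 39/47.84·37.10 ≈ 111.24 ⇒ 111.

111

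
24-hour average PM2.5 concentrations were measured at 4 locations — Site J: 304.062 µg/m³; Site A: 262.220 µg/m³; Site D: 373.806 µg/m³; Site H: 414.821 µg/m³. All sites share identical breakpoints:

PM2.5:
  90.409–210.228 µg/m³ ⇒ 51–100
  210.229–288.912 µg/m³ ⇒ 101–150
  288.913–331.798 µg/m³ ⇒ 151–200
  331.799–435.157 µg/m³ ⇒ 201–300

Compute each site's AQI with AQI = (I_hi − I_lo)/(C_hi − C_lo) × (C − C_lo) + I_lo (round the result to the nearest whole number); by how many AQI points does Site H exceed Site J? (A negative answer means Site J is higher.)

113

Site J: row 288.913–331.798 (AQI 151–200). (200−151)·(304.062−288.913)/(331.798−288.913) + 151 = 49·15.149/42.885 + 151 ≈ 168.31 → 168.
Site A: 262.220 lies in 210.229–288.912, so I_lo=101, I_hi=150, C_lo=210.229, C_hi=288.912.
(150−101)/(288.912−210.229) × (262.220−210.229) + 101 = 49/78.683 × 51.991 + 101 ≈ 133.38 → 133.
Site D: 373.806 lies in 331.799–435.157, so I_lo=201, I_hi=300, C_lo=331.799, C_hi=435.157.
(300−201)/(435.157−331.799) × (373.806−331.799) + 201 = 99/103.358 × 42.007 + 201 ≈ 241.24 → 241.
Site H: 414.821 lies in 331.799–435.157, so I_lo=201, I_hi=300, C_lo=331.799, C_hi=435.157.
(300−201)/(435.157−331.799) × (414.821−331.799) + 201 = 99/103.358 × 83.022 + 201 ≈ 280.52 → 281.
AQIs: Site J=168, Site A=133, Site D=241, Site H=281. Site H (281) − Site J (168) = 113.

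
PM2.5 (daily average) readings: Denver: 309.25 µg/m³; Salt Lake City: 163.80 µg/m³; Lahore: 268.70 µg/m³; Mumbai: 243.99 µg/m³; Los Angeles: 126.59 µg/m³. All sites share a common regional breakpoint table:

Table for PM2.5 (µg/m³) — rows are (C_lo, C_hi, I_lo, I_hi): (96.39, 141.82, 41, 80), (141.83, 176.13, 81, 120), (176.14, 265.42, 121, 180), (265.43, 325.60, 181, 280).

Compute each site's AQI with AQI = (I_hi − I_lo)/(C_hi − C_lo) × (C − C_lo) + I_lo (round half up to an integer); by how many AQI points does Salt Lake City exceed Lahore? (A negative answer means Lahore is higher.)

-80

Denver: row 265.43–325.60 (AQI 181–280). (280−181)·(309.25−265.43)/(325.60−265.43) + 181 = 99·43.82/60.17 + 181 ≈ 253.10 → 253.
Salt Lake City: row 141.83–176.13 (AQI 81–120). (120−81)·(163.80−141.83)/(176.13−141.83) + 81 = 39·21.97/34.30 + 81 ≈ 105.98 → 106.
Lahore: 268.70 lies in 265.43–325.60, so I_lo=181, I_hi=280, C_lo=265.43, C_hi=325.60.
(280−181)/(325.60−265.43) × (268.70−265.43) + 181 = 99/60.17 × 3.27 + 181 ≈ 186.38 → 186.
Mumbai: row 176.14–265.42 (AQI 121–180). (180−121)·(243.99−176.14)/(265.42−176.14) + 121 = 59·67.85/89.28 + 121 ≈ 165.84 → 166.
Los Angeles: 126.59 lies in 96.39–141.82, so I_lo=41, I_hi=80, C_lo=96.39, C_hi=141.82.
(80−41)/(141.82−96.39) × (126.59−96.39) + 41 = 39/45.43 × 30.20 + 41 ≈ 66.93 → 67.
AQIs: Denver=253, Salt Lake City=106, Lahore=186, Mumbai=166, Los Angeles=67. Salt Lake City (106) − Lahore (186) = -80.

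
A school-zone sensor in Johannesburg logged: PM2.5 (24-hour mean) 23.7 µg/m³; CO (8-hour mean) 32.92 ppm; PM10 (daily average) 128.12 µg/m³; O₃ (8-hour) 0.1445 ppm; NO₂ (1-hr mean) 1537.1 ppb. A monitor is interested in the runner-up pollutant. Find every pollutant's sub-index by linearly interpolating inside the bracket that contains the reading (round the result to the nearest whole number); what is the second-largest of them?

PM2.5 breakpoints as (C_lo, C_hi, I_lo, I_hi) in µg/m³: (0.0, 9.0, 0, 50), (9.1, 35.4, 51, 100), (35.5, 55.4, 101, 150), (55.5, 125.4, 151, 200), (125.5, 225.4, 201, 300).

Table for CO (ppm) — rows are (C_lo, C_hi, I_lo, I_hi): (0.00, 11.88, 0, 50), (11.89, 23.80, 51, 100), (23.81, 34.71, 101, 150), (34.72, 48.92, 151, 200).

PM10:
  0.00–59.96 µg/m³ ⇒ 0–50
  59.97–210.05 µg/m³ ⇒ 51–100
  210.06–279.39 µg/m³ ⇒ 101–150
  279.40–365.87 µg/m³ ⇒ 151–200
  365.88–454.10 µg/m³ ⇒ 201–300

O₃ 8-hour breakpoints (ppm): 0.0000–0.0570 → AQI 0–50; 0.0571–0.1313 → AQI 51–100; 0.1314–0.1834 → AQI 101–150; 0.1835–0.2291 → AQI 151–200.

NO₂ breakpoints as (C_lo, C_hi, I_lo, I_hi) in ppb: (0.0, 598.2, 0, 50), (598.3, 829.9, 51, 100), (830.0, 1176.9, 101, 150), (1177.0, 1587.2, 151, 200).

142

PM2.5: 23.7 lies in 9.1–35.4, so I_lo=51, I_hi=100, C_lo=9.1, C_hi=35.4.
(100−51)/(35.4−9.1) × (23.7−9.1) + 51 = 49/26.3 × 14.6 + 51 ≈ 78.20 → 78.
CO 32.92: bracket 23.81–34.71 → index 101–150; slope 49/10.90, offset 9.11.
AQI = 101 + 49/10.90·9.11 ≈ 141.95 ⇒ 142.
PM10: row 59.97–210.05 (AQI 51–100). (100−51)·(128.12−59.97)/(210.05−59.97) + 51 = 49·68.15/150.08 + 51 ≈ 73.25 → 73.
O₃: 0.1445 lies in 0.1314–0.1834, so I_lo=101, I_hi=150, C_lo=0.1314, C_hi=0.1834.
(150−101)/(0.1834−0.1314) × (0.1445−0.1314) + 101 = 49/0.0520 × 0.0131 + 101 ≈ 113.34 → 113.
NO₂: 1537.1 ∈ [1177.0, 1587.2] ↔ index [151, 200].
151 + (1537.1−1177.0)·(200−151)/(1587.2−1177.0) = 151 + 360.1·49/410.2 ≈ 194.02, so AQI = 194.
Sub-indices: PM2.5→78, CO→142, PM10→73, O₃→113, NO₂→194. Ranked high→low: 194, 142, 113, 78, 73. Second-highest sub-index = 142.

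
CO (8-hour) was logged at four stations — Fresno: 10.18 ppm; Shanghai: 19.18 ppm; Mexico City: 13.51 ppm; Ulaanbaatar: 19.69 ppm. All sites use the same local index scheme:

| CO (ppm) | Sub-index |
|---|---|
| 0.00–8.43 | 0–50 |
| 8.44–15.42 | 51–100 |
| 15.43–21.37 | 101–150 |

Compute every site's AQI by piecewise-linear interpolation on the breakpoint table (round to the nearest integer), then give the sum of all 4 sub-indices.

418

Fresno 10.18: bracket 8.44–15.42 → index 51–100; slope 49/6.98, offset 1.74.
AQI = 51 + 49/6.98·1.74 ≈ 63.21 ⇒ 63.
Shanghai: 19.18 lies in 15.43–21.37, so I_lo=101, I_hi=150, C_lo=15.43, C_hi=21.37.
(150−101)/(21.37−15.43) × (19.18−15.43) + 101 = 49/5.94 × 3.75 + 101 ≈ 131.93 → 132.
Mexico City 13.51: bracket 8.44–15.42 → index 51–100; slope 49/6.98, offset 5.07.
AQI = 51 + 49/6.98·5.07 ≈ 86.59 ⇒ 87.
Ulaanbaatar: 19.69 lies in 15.43–21.37, so I_lo=101, I_hi=150, C_lo=15.43, C_hi=21.37.
(150−101)/(21.37−15.43) × (19.69−15.43) + 101 = 49/5.94 × 4.26 + 101 ≈ 136.14 → 136.
AQIs: Fresno=63, Shanghai=132, Mexico City=87, Ulaanbaatar=136. Sum = 63 + 132 + 87 + 136 = 418.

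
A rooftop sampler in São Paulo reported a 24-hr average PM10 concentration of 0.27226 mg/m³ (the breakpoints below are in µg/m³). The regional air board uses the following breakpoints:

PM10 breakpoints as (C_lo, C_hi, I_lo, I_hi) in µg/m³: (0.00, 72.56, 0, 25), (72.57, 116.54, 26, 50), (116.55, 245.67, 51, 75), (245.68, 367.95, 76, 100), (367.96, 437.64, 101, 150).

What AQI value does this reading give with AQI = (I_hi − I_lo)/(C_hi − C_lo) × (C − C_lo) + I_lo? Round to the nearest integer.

Convert: 0.27226 mg/m³ = 272.26 µg/m³.
PM10: 272.26 lies in 245.68–367.95, so I_lo=76, I_hi=100, C_lo=245.68, C_hi=367.95.
(100−76)/(367.95−245.68) × (272.26−245.68) + 76 = 24/122.27 × 26.58 + 76 ≈ 81.22 → 81.

81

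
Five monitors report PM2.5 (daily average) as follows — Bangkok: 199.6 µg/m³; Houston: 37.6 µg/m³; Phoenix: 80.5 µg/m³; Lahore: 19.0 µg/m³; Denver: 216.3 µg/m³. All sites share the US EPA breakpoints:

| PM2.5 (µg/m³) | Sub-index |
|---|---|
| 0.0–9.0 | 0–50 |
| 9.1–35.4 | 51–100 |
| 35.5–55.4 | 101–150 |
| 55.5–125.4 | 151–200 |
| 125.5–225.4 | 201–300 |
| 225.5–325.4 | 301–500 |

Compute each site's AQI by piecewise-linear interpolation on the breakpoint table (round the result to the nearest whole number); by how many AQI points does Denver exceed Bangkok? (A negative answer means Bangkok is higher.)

17

Bangkok 199.6: bracket 125.5–225.4 → index 201–300; slope 99/99.9, offset 74.1.
AQI = 201 + 99/99.9·74.1 ≈ 274.43 ⇒ 274.
Houston: row 35.5–55.4 (AQI 101–150). (150−101)·(37.6−35.5)/(55.4−35.5) + 101 = 49·2.1/19.9 + 101 ≈ 106.17 → 106.
Phoenix: row 55.5–125.4 (AQI 151–200). (200−151)·(80.5−55.5)/(125.4−55.5) + 151 = 49·25.0/69.9 + 151 ≈ 168.53 → 169.
Lahore 19.0: bracket 9.1–35.4 → index 51–100; slope 49/26.3, offset 9.9.
AQI = 51 + 49/26.3·9.9 ≈ 69.44 ⇒ 69.
Denver: 216.3 ∈ [125.5, 225.4] ↔ index [201, 300].
201 + (216.3−125.5)·(300−201)/(225.4−125.5) = 201 + 90.8·99/99.9 ≈ 290.98, so AQI = 291.
AQIs: Bangkok=274, Houston=106, Phoenix=169, Lahore=69, Denver=291. Denver (291) − Bangkok (274) = 17.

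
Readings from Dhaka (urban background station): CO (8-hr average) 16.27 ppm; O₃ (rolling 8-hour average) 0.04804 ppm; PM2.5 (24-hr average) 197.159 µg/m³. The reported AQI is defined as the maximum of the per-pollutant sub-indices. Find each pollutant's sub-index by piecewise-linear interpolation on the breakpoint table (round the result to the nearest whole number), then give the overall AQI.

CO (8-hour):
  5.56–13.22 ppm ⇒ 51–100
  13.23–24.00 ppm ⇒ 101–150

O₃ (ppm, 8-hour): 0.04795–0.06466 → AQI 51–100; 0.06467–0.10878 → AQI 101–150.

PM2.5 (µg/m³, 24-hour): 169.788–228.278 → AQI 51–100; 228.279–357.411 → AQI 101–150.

CO 16.27: bracket 13.23–24.00 → index 101–150; slope 49/10.77, offset 3.04.
AQI = 101 + 49/10.77·3.04 ≈ 114.83 ⇒ 115.
O₃ 0.04804: bracket 0.04795–0.06466 → index 51–100; slope 49/0.01671, offset 0.00009.
AQI = 51 + 49/0.01671·0.00009 ≈ 51.26 ⇒ 51.
PM2.5: 197.159 lies in 169.788–228.278, so I_lo=51, I_hi=100, C_lo=169.788, C_hi=228.278.
(100−51)/(228.278−169.788) × (197.159−169.788) + 51 = 49/58.490 × 27.371 + 51 ≈ 73.93 → 74.
Sub-indices: CO→115, O₃→51, PM2.5→74. Overall AQI = max = 115; dominant pollutant is CO.

115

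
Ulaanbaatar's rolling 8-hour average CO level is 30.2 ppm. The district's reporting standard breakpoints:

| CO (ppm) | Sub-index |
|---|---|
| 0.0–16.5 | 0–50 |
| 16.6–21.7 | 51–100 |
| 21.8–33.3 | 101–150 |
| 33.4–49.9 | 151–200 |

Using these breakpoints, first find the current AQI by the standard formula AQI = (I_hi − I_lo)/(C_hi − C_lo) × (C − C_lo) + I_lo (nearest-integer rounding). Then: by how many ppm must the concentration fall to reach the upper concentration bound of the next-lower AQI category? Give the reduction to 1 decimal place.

CO: 30.2 lies in 21.8–33.3, so I_lo=101, I_hi=150, C_lo=21.8, C_hi=33.3.
(150−101)/(33.3−21.8) × (30.2−21.8) + 101 = 49/11.5 × 8.4 + 101 ≈ 136.79 → 137.
Current AQI 137 is in the Unhealthy for Sensitive Groups range (101–150). The next-lower category tops out at AQI 100, whose upper concentration bound is 21.7 ppm.
Reduction needed = 30.2 − 21.7 = 8.5 ppm.

8.5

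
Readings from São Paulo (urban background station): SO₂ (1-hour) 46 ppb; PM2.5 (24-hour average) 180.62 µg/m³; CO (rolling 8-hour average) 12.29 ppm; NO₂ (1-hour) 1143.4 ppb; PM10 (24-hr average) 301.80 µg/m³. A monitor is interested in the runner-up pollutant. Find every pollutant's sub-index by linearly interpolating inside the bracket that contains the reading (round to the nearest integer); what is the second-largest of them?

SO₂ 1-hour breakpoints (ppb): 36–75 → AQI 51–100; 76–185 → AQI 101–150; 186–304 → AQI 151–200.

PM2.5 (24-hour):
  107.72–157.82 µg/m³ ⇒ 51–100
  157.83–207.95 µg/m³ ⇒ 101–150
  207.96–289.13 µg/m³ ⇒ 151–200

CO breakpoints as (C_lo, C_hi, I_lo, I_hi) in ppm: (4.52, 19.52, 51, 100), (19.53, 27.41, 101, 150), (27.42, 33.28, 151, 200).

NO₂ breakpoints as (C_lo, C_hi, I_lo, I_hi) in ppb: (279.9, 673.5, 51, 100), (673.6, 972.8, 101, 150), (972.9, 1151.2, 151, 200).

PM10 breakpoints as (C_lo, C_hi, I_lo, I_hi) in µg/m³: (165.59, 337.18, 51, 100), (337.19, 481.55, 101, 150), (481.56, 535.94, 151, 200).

123

SO₂: row 36–75 (AQI 51–100). (100−51)·(46−36)/(75−36) + 51 = 49·10/39 + 51 ≈ 63.56 → 64.
PM2.5: 180.62 ∈ [157.83, 207.95] ↔ index [101, 150].
101 + (180.62−157.83)·(150−101)/(207.95−157.83) = 101 + 22.79·49/50.12 ≈ 123.28, so AQI = 123.
CO: row 4.52–19.52 (AQI 51–100). (100−51)·(12.29−4.52)/(19.52−4.52) + 51 = 49·7.77/15.00 + 51 ≈ 76.38 → 76.
NO₂: 1143.4 lies in 972.9–1151.2, so I_lo=151, I_hi=200, C_lo=972.9, C_hi=1151.2.
(200−151)/(1151.2−972.9) × (1143.4−972.9) + 151 = 49/178.3 × 170.5 + 151 ≈ 197.86 → 198.
PM10: 301.80 ∈ [165.59, 337.18] ↔ index [51, 100].
51 + (301.80−165.59)·(100−51)/(337.18−165.59) = 51 + 136.21·49/171.59 ≈ 89.90, so AQI = 90.
Sub-indices: SO₂→64, PM2.5→123, CO→76, NO₂→198, PM10→90. Ranked high→low: 198, 123, 90, 76, 64. Second-highest sub-index = 123.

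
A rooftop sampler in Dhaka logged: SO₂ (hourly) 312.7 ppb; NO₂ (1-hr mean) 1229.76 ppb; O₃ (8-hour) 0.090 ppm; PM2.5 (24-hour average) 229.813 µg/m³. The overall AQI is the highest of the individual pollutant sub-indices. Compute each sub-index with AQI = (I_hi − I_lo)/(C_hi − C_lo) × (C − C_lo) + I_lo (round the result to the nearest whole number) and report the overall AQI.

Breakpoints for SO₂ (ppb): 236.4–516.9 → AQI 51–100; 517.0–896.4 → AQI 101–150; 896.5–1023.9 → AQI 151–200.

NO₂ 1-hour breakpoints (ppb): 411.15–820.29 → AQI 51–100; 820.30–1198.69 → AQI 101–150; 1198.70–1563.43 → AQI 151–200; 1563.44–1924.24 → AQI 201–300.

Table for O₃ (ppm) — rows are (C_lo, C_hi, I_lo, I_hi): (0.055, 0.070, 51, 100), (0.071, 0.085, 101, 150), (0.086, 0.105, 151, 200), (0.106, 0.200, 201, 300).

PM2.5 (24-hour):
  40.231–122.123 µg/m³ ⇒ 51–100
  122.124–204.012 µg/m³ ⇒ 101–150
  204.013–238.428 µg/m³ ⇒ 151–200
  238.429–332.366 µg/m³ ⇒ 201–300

SO₂: row 236.4–516.9 (AQI 51–100). (100−51)·(312.7−236.4)/(516.9−236.4) + 51 = 49·76.3/280.5 + 51 ≈ 64.33 → 64.
NO₂: row 1198.70–1563.43 (AQI 151–200). (200−151)·(1229.76−1198.70)/(1563.43−1198.70) + 151 = 49·31.06/364.73 + 151 ≈ 155.17 → 155.
O₃: 0.090 lies in 0.086–0.105, so I_lo=151, I_hi=200, C_lo=0.086, C_hi=0.105.
(200−151)/(0.105−0.086) × (0.090−0.086) + 151 = 49/0.019 × 0.004 + 151 ≈ 161.32 → 161.
PM2.5 229.813: bracket 204.013–238.428 → index 151–200; slope 49/34.415, offset 25.800.
AQI = 151 + 49/34.415·25.800 ≈ 187.73 ⇒ 188.
Sub-indices: SO₂→64, NO₂→155, O₃→161, PM2.5→188. Overall AQI = max = 188; dominant pollutant is PM2.5.

188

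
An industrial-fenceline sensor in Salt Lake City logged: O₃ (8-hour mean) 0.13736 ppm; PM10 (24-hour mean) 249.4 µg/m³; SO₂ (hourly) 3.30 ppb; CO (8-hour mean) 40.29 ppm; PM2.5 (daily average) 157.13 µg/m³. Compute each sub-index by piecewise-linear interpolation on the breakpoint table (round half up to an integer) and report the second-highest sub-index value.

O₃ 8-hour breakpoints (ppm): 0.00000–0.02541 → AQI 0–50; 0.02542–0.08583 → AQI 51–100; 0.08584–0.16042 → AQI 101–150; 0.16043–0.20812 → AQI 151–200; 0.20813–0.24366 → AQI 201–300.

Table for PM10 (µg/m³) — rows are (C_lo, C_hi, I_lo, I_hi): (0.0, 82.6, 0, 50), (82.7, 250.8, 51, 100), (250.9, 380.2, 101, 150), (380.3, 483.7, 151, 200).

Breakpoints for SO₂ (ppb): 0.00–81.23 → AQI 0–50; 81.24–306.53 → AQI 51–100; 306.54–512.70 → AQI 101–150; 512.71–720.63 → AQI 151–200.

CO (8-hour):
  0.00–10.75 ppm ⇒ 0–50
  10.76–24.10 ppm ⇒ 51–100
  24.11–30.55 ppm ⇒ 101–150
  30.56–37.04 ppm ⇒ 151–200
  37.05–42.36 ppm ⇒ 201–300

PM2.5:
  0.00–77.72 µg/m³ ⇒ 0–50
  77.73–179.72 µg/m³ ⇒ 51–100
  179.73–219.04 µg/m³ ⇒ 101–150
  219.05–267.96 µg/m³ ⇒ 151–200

O₃: 0.13736 ∈ [0.08584, 0.16042] ↔ index [101, 150].
101 + (0.13736−0.08584)·(150−101)/(0.16042−0.08584) = 101 + 0.05152·49/0.07458 ≈ 134.85, so AQI = 135.
PM10: row 82.7–250.8 (AQI 51–100). (100−51)·(249.4−82.7)/(250.8−82.7) + 51 = 49·166.7/168.1 + 51 ≈ 99.59 → 100.
SO₂ 3.30: bracket 0.00–81.23 → index 0–50; slope 50/81.23, offset 3.30.
AQI = 0 + 50/81.23·3.30 ≈ 2.03 ⇒ 2.
CO: 40.29 ∈ [37.05, 42.36] ↔ index [201, 300].
201 + (40.29−37.05)·(300−201)/(42.36−37.05) = 201 + 3.24·99/5.31 ≈ 261.41, so AQI = 261.
PM2.5 157.13: bracket 77.73–179.72 → index 51–100; slope 49/101.99, offset 79.40.
AQI = 51 + 49/101.99·79.40 ≈ 89.15 ⇒ 89.
Sub-indices: O₃→135, PM10→100, SO₂→2, CO→261, PM2.5→89. Ranked high→low: 261, 135, 100, 89, 2. Second-highest sub-index = 135.

135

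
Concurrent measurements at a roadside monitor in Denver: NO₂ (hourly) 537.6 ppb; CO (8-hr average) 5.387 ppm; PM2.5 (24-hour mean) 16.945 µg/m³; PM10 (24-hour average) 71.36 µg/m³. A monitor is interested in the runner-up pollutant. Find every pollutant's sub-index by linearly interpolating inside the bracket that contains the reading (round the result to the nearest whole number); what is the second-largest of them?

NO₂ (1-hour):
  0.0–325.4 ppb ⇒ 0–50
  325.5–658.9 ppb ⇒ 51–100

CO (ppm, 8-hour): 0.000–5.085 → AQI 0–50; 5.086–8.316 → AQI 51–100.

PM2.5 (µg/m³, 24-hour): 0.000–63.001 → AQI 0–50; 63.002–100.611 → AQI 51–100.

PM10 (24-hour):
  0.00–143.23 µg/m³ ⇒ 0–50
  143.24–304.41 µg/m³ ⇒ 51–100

56

NO₂: row 325.5–658.9 (AQI 51–100). (100−51)·(537.6−325.5)/(658.9−325.5) + 51 = 49·212.1/333.4 + 51 ≈ 82.17 → 82.
CO 5.387: bracket 5.086–8.316 → index 51–100; slope 49/3.230, offset 0.301.
AQI = 51 + 49/3.230·0.301 ≈ 55.57 ⇒ 56.
PM2.5 16.945: bracket 0.000–63.001 → index 0–50; slope 50/63.001, offset 16.945.
AQI = 0 + 50/63.001·16.945 ≈ 13.45 ⇒ 13.
PM10: 71.36 ∈ [0.00, 143.23] ↔ index [0, 50].
0 + (71.36−0.00)·(50−0)/(143.23−0.00) = 0 + 71.36·50/143.23 ≈ 24.91, so AQI = 25.
Sub-indices: NO₂→82, CO→56, PM2.5→13, PM10→25. Ranked high→low: 82, 56, 25, 13. Second-highest sub-index = 56.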